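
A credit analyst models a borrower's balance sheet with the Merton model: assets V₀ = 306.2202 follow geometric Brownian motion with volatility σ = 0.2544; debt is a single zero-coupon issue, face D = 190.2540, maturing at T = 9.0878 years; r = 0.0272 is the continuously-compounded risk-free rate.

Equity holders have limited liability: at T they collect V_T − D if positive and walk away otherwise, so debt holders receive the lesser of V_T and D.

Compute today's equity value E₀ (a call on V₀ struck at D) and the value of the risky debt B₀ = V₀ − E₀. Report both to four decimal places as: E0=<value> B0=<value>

E0=172.1329 B0=134.0873

d₁ = [ln(V₀/D) + (r + σ²/2)T] / (σ√T)
   = [ln(306.2202/190.2540) + (0.0272 + 0.5·0.2544²)·9.0878] / (0.2544·√9.0878)
   = [0.475944 + 0.541266] / 0.766914 = 1.326369
d₂ = d₁ − σ√T = 1.326369 − 0.766914 = 0.559456
N(d₁) = 0.907641,  N(d₂) = 0.712075,  e^(−rT) = 0.780994
E₀ = V₀·N(d₁) − D·e^(−rT)·N(d₂)
   = 306.2202·0.907641 − 190.2540·0.780994·0.712075 = 172.132944
B₀ = V₀ − E₀ = 306.2202 − 172.132944 = 134.087256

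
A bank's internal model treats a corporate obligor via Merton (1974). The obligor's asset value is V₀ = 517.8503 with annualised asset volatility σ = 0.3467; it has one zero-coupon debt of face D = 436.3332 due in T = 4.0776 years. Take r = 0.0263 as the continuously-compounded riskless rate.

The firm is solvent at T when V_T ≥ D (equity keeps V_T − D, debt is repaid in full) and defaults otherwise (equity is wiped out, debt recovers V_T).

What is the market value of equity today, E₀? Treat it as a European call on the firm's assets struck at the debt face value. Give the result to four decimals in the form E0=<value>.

E0=196.7098

d₁ = [ln(V₀/D) + (r + σ²/2)T] / (σ√T)
   = [ln(517.8503/436.3332) + (0.0263 + 0.5·0.3467²)·4.0776] / (0.3467·√4.0776)
   = [0.171280 + 0.352306] / 0.700094 = 0.747881
d₂ = d₁ − σ√T = 0.747881 − 0.700094 = 0.047787
N(d₁) = 0.772734,  N(d₂) = 0.519057,  e^(−rT) = 0.898309
E₀ = V₀·N(d₁) − D·e^(−rT)·N(d₂)
   = 517.8503·0.772734 − 436.3332·0.898309·0.519057 = 196.709797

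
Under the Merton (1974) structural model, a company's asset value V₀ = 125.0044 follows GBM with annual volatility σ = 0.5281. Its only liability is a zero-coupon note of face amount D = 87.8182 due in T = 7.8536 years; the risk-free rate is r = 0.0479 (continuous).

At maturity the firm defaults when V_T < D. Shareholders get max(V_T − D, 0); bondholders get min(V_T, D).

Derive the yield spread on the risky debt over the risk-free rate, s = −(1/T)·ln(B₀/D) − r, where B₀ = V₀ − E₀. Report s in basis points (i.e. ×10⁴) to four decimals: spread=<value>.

spread=592.2634

d₁ = [ln(V₀/D) + (r + σ²/2)T] / (σ√T)
   = [ln(125.0044/87.8182) + (0.0479 + 0.5·0.5281²)·7.8536] / (0.5281·√7.8536)
   = [0.353080 + 1.471331] / 1.479962 = 1.232742
d₂ = d₁ − σ√T = 1.232742 − 1.479962 = -0.247220
N(d₁) = 0.891164,  N(d₂) = 0.402369,  e^(−rT) = 0.686474
E₀ = V₀·N(d₁) − D·e^(−rT)·N(d₂)
   = 125.0044·0.891164 − 87.8182·0.686474·0.402369 = 87.142652
B₀ = V₀ − E₀ = 125.0044 − 87.142652 = 37.861748
spread = −(1/T)·ln(B₀/D) − r = −(1/7.8536)·ln(37.861748/87.8182) − 0.0479 = 0.05922634
in basis points: 0.05922634 × 10⁴ = 592.2634 bp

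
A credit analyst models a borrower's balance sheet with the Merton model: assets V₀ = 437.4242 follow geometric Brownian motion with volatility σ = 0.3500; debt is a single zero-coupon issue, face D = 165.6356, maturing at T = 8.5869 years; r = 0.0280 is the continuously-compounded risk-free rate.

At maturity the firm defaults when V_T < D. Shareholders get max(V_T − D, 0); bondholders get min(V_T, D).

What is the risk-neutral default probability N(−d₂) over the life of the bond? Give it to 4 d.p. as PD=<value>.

PD=0.2519

d₁ = [ln(V₀/D) + (r + σ²/2)T] / (σ√T)
   = [ln(437.4242/165.6356) + (0.0280 + 0.5·0.3500²)·8.5869] / (0.3500·√8.5869)
   = [0.971113 + 0.766381] / 1.025619 = 1.694092
d₂ = d₁ − σ√T = 1.694092 − 1.025619 = 0.668473
risk-neutral PD = N(−d₂) = N(-0.668473) = 0.251916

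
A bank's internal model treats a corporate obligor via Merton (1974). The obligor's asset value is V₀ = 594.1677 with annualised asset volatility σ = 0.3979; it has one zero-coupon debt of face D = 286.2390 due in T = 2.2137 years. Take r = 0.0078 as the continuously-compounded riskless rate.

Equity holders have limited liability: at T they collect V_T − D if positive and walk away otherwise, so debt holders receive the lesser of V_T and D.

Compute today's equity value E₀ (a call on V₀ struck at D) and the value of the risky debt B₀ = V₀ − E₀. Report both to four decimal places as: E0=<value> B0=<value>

E0=324.3974 B0=269.7703

d₁ = [ln(V₀/D) + (r + σ²/2)T] / (σ√T)
   = [ln(594.1677/286.2390) + (0.0078 + 0.5·0.3979²)·2.2137] / (0.3979·√2.2137)
   = [0.730334 + 0.192508] / 0.592016 = 1.558814
d₂ = d₁ − σ√T = 1.558814 − 0.592016 = 0.966798
N(d₁) = 0.940480,  N(d₂) = 0.833178,  e^(−rT) = 0.982881
E₀ = V₀·N(d₁) − D·e^(−rT)·N(d₂)
   = 594.1677·0.940480 − 286.2390·0.982881·0.833178 = 324.397403
B₀ = V₀ − E₀ = 594.1677 − 324.397403 = 269.770297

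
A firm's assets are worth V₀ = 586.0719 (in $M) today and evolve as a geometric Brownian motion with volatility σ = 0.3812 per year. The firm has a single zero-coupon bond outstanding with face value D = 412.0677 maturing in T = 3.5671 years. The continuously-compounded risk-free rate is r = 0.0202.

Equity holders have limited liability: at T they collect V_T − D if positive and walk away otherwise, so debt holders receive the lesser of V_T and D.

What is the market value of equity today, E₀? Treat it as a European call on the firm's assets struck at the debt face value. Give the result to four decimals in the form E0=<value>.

d₁ = [ln(V₀/D) + (r + σ²/2)T] / (σ√T)
   = [ln(586.0719/412.0677) + (0.0202 + 0.5·0.3812²)·3.5671] / (0.3812·√3.5671)
   = [0.352255 + 0.331229] / 0.719964 = 0.949331
d₂ = d₁ − σ√T = 0.949331 − 0.719964 = 0.229368
N(d₁) = 0.828774,  N(d₂) = 0.590708,  e^(−rT) = 0.930479
E₀ = V₀·N(d₁) − D·e^(−rT)·N(d₂)
   = 586.0719·0.828774 − 412.0677·0.930479·0.590708 = 259.231403

E0=259.2314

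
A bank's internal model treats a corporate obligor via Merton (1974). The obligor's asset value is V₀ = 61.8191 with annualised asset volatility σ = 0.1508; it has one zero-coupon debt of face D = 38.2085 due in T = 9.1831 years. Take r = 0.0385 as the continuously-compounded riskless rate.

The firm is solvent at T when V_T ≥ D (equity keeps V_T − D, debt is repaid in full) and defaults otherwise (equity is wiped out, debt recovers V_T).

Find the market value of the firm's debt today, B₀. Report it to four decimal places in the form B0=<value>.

B0=26.5862

d₁ = [ln(V₀/D) + (r + σ²/2)T] / (σ√T)
   = [ln(61.8191/38.2085) + (0.0385 + 0.5·0.1508²)·9.1831] / (0.1508·√9.1831)
   = [0.481154 + 0.457964] / 0.456979 = 2.055060
d₂ = d₁ − σ√T = 2.055060 − 0.456979 = 1.598081
N(d₁) = 0.980063,  N(d₂) = 0.944987,  e^(−rT) = 0.702191
E₀ = V₀·N(d₁) − D·e^(−rT)·N(d₂)
   = 61.8191·0.980063 − 38.2085·0.702191·0.944987 = 35.232925
B₀ = V₀ − E₀ = 61.8191 − 35.232925 = 26.586175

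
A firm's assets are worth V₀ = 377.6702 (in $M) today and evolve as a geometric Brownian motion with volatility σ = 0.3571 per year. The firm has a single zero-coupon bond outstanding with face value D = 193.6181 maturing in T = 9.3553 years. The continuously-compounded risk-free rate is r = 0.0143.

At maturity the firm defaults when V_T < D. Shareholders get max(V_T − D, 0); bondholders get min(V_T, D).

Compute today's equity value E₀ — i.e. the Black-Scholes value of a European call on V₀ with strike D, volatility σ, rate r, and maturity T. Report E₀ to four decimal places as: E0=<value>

d₁ = [ln(V₀/D) + (r + σ²/2)T] / (σ√T)
   = [ln(377.6702/193.6181) + (0.0143 + 0.5·0.3571²)·9.3553] / (0.3571·√9.3553)
   = [0.668134 + 0.730277] / 1.092242 = 1.280312
d₂ = d₁ − σ√T = 1.280312 − 1.092242 = 0.188071
N(d₁) = 0.899782,  N(d₂) = 0.574589,  e^(−rT) = 0.874782
E₀ = V₀·N(d₁) − D·e^(−rT)·N(d₂)
   = 377.6702·0.899782 − 193.6181·0.874782·0.574589 = 242.500707

E0=242.5007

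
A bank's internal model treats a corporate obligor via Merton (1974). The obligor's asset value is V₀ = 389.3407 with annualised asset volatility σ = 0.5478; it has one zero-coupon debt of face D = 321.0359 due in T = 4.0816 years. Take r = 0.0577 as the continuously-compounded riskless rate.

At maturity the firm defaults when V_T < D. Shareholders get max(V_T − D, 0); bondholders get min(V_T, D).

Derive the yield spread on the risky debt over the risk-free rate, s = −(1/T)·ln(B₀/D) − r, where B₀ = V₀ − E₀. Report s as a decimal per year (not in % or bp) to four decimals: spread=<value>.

spread=0.0873

d₁ = [ln(V₀/D) + (r + σ²/2)T] / (σ√T)
   = [ln(389.3407/321.0359) + (0.0577 + 0.5·0.5478²)·4.0816] / (0.5478·√4.0816)
   = [0.192902 + 0.847921] / 1.106719 = 0.940459
d₂ = d₁ − σ√T = 0.940459 − 1.106719 = -0.166260
N(d₁) = 0.826509,  N(d₂) = 0.433976,  e^(−rT) = 0.790169
E₀ = V₀·N(d₁) − D·e^(−rT)·N(d₂)
   = 389.3407·0.826509 − 321.0359·0.790169·0.433976 = 211.705646
B₀ = V₀ − E₀ = 389.3407 − 211.705646 = 177.635054
spread = −(1/T)·ln(B₀/D) − r = −(1/4.0816)·ln(177.635054/321.0359) − 0.0577 = 0.08729749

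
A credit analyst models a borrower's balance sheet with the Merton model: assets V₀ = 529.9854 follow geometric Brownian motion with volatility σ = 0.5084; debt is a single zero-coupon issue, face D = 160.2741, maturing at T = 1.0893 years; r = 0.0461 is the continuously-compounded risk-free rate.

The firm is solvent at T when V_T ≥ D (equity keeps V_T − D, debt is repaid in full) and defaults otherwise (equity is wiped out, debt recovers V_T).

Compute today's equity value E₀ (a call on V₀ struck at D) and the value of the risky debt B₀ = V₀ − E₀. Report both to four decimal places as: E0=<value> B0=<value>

d₁ = [ln(V₀/D) + (r + σ²/2)T] / (σ√T)
   = [ln(529.9854/160.2741) + (0.0461 + 0.5·0.5084²)·1.0893] / (0.5084·√1.0893)
   = [1.195964 + 0.190993] / 0.530615 = 2.613868
d₂ = d₁ − σ√T = 2.613868 − 0.530615 = 2.083253
N(d₁) = 0.995524,  N(d₂) = 0.981386,  e^(−rT) = 0.951023
E₀ = V₀·N(d₁) − D·e^(−rT)·N(d₂)
   = 529.9854·0.995524 − 160.2741·0.951023·0.981386 = 378.025927
B₀ = V₀ − E₀ = 529.9854 − 378.025927 = 151.959473

E0=378.0259 B0=151.9595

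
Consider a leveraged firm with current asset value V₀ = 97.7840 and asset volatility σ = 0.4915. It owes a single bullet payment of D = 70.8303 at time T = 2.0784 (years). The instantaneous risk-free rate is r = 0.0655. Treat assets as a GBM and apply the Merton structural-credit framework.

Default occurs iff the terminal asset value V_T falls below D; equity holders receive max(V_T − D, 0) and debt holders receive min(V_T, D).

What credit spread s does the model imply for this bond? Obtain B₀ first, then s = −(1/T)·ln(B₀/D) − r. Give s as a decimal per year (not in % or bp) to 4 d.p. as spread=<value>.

d₁ = [ln(V₀/D) + (r + σ²/2)T] / (σ√T)
   = [ln(97.7840/70.8303) + (0.0655 + 0.5·0.4915²)·2.0784] / (0.4915·√2.0784)
   = [0.322474 + 0.387177] / 0.708579 = 1.001514
d₂ = d₁ − σ√T = 1.001514 − 0.708579 = 0.292935
N(d₁) = 0.841711,  N(d₂) = 0.615214,  e^(−rT) = 0.872725
E₀ = V₀·N(d₁) − D·e^(−rT)·N(d₂)
   = 97.7840·0.841711 − 70.8303·0.872725·0.615214 = 44.276171
B₀ = V₀ − E₀ = 97.7840 − 44.276171 = 53.507829
spread = −(1/T)·ln(B₀/D) − r = −(1/2.0784)·ln(53.507829/70.8303) − 0.0655 = 0.06943980

spread=0.0694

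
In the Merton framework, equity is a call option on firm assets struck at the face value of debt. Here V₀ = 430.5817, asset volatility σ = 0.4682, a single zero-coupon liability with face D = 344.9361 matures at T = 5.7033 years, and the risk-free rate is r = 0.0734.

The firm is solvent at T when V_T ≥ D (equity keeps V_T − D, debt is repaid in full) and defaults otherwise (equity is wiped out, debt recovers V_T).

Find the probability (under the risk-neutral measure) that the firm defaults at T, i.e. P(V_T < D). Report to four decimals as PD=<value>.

d₁ = [ln(V₀/D) + (r + σ²/2)T] / (σ√T)
   = [ln(430.5817/344.9361) + (0.0734 + 0.5·0.4682²)·5.7033] / (0.4682·√5.7033)
   = [0.221778 + 1.043736] / 1.118136 = 1.131807
d₂ = d₁ − σ√T = 1.131807 − 1.118136 = 0.013671
risk-neutral PD = N(−d₂) = N(-0.013671) = 0.494546

PD=0.4945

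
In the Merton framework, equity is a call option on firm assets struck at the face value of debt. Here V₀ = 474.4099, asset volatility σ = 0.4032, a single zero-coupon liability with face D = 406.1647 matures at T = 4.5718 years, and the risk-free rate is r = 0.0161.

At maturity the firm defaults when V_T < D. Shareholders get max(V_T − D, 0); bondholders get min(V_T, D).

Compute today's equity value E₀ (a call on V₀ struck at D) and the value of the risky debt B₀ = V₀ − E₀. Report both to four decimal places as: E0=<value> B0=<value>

d₁ = [ln(V₀/D) + (r + σ²/2)T] / (σ√T)
   = [ln(474.4099/406.1647) + (0.0161 + 0.5·0.4032²)·4.5718] / (0.4032·√4.5718)
   = [0.155313 + 0.445225] / 0.862113 = 0.696589
d₂ = d₁ − σ√T = 0.696589 − 0.862113 = -0.165524
N(d₁) = 0.756970,  N(d₂) = 0.434266,  e^(−rT) = 0.929038
E₀ = V₀·N(d₁) − D·e^(−rT)·N(d₂)
   = 474.4099·0.756970 − 406.1647·0.929038·0.434266 = 195.247181
B₀ = V₀ − E₀ = 474.4099 − 195.247181 = 279.162719

E0=195.2472 B0=279.1627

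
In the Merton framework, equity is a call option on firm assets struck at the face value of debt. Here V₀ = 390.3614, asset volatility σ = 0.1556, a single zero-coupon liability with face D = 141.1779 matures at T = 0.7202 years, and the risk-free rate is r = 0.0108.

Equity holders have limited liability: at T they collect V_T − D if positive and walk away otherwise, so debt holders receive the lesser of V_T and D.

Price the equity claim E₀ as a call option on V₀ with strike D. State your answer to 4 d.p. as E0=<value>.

d₁ = [ln(V₀/D) + (r + σ²/2)T] / (σ√T)
   = [ln(390.3614/141.1779) + (0.0108 + 0.5·0.1556²)·0.7202] / (0.1556·√0.7202)
   = [1.017052 + 0.016497] / 0.132049 = 7.826991
d₂ = d₁ − σ√T = 7.826991 − 0.132049 = 7.694942
N(d₁) = 1.000000,  N(d₂) = 1.000000,  e^(−rT) = 0.992252
E₀ = V₀·N(d₁) − D·e^(−rT)·N(d₂)
   = 390.3614·1.000000 − 141.1779·0.992252·1.000000 = 250.277345

E0=250.2773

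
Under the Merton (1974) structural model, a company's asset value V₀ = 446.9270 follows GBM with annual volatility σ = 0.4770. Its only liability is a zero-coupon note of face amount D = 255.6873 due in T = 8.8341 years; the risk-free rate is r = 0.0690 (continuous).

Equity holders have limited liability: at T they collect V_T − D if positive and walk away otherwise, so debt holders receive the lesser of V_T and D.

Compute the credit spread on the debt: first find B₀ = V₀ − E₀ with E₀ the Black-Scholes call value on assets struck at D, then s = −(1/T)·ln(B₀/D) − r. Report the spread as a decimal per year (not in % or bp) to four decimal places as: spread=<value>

spread=0.0330

d₁ = [ln(V₀/D) + (r + σ²/2)T] / (σ√T)
   = [ln(446.9270/255.6873) + (0.0690 + 0.5·0.4770²)·8.8341] / (0.4770·√8.8341)
   = [0.558440 + 1.614560] / 1.417750 = 1.532711
d₂ = d₁ − σ√T = 1.532711 − 1.417750 = 0.114961
N(d₁) = 0.937326,  N(d₂) = 0.545762,  e^(−rT) = 0.543594
E₀ = V₀·N(d₁) − D·e^(−rT)·N(d₂)
   = 446.9270·0.937326 − 255.6873·0.543594·0.545762 = 343.060999
B₀ = V₀ − E₀ = 446.9270 − 343.060999 = 103.866001
spread = −(1/T)·ln(B₀/D) − r = −(1/8.8341)·ln(103.866001/255.6873) − 0.0690 = 0.03297458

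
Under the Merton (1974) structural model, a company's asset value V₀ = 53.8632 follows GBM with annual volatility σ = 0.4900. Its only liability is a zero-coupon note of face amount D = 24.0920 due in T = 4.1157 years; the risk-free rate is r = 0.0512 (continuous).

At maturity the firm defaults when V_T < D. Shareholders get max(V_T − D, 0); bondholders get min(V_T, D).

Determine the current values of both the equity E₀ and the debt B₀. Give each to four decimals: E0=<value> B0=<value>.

E0=36.7317 B0=17.1315

d₁ = [ln(V₀/D) + (r + σ²/2)T] / (σ√T)
   = [ln(53.8632/24.0920) + (0.0512 + 0.5·0.4900²)·4.1157] / (0.4900·√4.1157)
   = [0.804568 + 0.704814] / 0.994072 = 1.518382
d₂ = d₁ − σ√T = 1.518382 − 0.994072 = 0.524310
N(d₁) = 0.935541,  N(d₂) = 0.699968,  e^(−rT) = 0.809998
E₀ = V₀·N(d₁) − D·e^(−rT)·N(d₂)
   = 53.8632·0.935541 − 24.0920·0.809998·0.699968 = 36.731719
B₀ = V₀ − E₀ = 53.8632 − 36.731719 = 17.131481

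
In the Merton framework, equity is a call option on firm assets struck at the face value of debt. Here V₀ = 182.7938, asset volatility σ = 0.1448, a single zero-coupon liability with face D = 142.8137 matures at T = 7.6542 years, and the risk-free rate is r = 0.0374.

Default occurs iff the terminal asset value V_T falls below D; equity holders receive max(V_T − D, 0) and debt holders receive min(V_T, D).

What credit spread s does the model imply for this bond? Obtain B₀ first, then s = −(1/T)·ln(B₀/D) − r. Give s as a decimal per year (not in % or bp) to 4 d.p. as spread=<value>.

spread=0.0029

d₁ = [ln(V₀/D) + (r + σ²/2)T] / (σ√T)
   = [ln(182.7938/142.8137) + (0.0374 + 0.5·0.1448²)·7.6542] / (0.1448·√7.6542)
   = [0.246818 + 0.366510] / 0.400607 = 1.530996
d₂ = d₁ − σ√T = 1.530996 − 0.400607 = 1.130390
N(d₁) = 0.937115,  N(d₂) = 0.870844,  e^(−rT) = 0.751062
E₀ = V₀·N(d₁) − D·e^(−rT)·N(d₂)
   = 182.7938·0.937115 − 142.8137·0.751062·0.870844 = 77.890375
B₀ = V₀ − E₀ = 182.7938 − 77.890375 = 104.903425
spread = −(1/T)·ln(B₀/D) − r = −(1/7.6542)·ln(104.903425/142.8137) − 0.0374 = 0.00290478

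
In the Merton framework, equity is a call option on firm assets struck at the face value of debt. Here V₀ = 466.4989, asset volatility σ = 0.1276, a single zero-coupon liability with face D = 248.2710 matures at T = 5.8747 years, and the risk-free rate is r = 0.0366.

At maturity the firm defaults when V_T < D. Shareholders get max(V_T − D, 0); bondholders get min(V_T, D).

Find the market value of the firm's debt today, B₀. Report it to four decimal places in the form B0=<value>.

B0=200.1495

d₁ = [ln(V₀/D) + (r + σ²/2)T] / (σ√T)
   = [ln(466.4989/248.2710) + (0.0366 + 0.5·0.1276²)·5.8747] / (0.1276·√5.8747)
   = [0.630735 + 0.262839] / 0.309274 = 2.889263
d₂ = d₁ − σ√T = 2.889263 − 0.309274 = 2.579988
N(d₁) = 0.998069,  N(d₂) = 0.995060,  e^(−rT) = 0.806530
E₀ = V₀·N(d₁) − D·e^(−rT)·N(d₂)
   = 466.4989·0.998069 − 248.2710·0.806530·0.995060 = 266.349385
B₀ = V₀ − E₀ = 466.4989 − 266.349385 = 200.149515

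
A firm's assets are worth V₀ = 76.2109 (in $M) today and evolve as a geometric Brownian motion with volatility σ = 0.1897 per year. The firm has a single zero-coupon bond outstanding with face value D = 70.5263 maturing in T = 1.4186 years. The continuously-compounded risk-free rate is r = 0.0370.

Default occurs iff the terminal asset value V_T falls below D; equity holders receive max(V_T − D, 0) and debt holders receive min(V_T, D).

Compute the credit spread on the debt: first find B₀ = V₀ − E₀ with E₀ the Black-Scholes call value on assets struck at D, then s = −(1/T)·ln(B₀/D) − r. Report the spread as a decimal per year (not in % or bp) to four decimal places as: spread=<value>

d₁ = [ln(V₀/D) + (r + σ²/2)T] / (σ√T)
   = [ln(76.2109/70.5263) + (0.0370 + 0.5·0.1897²)·1.4186] / (0.1897·√1.4186)
   = [0.077519 + 0.078013] / 0.225942 = 0.688371
d₂ = d₁ − σ√T = 0.688371 − 0.225942 = 0.462428
N(d₁) = 0.754390,  N(d₂) = 0.678113,  e^(−rT) = 0.948866
E₀ = V₀·N(d₁) − D·e^(−rT)·N(d₂)
   = 76.2109·0.754390 − 70.5263·0.948866·0.678113 = 12.113462
B₀ = V₀ − E₀ = 76.2109 − 12.113462 = 64.097438
spread = −(1/T)·ln(B₀/D) − r = −(1/1.4186)·ln(64.097438/70.5263) − 0.0370 = 0.03037720

spread=0.0304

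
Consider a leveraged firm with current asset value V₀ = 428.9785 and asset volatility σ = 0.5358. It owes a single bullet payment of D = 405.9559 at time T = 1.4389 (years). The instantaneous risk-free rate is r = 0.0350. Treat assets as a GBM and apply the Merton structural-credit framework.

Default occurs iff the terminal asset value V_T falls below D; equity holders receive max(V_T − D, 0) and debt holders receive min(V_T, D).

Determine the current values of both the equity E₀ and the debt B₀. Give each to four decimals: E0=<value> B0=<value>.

d₁ = [ln(V₀/D) + (r + σ²/2)T] / (σ√T)
   = [ln(428.9785/405.9559) + (0.0350 + 0.5·0.5358²)·1.4389] / (0.5358·√1.4389)
   = [0.055162 + 0.256902] / 0.642714 = 0.485542
d₂ = d₁ − σ√T = 0.485542 − 0.642714 = -0.157173
N(d₁) = 0.686354,  N(d₂) = 0.437554,  e^(−rT) = 0.950886
E₀ = V₀·N(d₁) − D·e^(−rT)·N(d₂)
   = 428.9785·0.686354 − 405.9559·0.950886·0.437554 = 125.527376
B₀ = V₀ − E₀ = 428.9785 − 125.527376 = 303.451124

E0=125.5274 B0=303.4511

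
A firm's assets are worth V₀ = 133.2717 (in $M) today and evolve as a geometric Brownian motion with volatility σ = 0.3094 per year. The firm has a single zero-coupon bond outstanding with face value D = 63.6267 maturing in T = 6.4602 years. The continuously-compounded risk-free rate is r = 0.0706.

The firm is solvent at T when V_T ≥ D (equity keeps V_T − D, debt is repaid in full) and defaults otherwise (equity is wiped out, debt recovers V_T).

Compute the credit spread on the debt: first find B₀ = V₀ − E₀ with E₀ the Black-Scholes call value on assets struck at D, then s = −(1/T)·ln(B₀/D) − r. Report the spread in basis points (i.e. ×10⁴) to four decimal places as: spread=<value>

d₁ = [ln(V₀/D) + (r + σ²/2)T] / (σ√T)
   = [ln(133.2717/63.6267) + (0.0706 + 0.5·0.3094²)·6.4602] / (0.3094·√6.4602)
   = [0.739357 + 0.765302] / 0.786400 = 1.913352
d₂ = d₁ − σ√T = 1.913352 − 0.786400 = 1.126952
N(d₁) = 0.972148,  N(d₂) = 0.870119,  e^(−rT) = 0.633757
E₀ = V₀·N(d₁) − D·e^(−rT)·N(d₂)
   = 133.2717·0.972148 − 63.6267·0.633757·0.870119 = 94.473348
B₀ = V₀ − E₀ = 133.2717 − 94.473348 = 38.798352
spread = −(1/T)·ln(B₀/D) − r = −(1/6.4602)·ln(38.798352/63.6267) − 0.0706 = 0.00596968
in basis points: 0.00596968 × 10⁴ = 59.6968 bp

spread=59.6968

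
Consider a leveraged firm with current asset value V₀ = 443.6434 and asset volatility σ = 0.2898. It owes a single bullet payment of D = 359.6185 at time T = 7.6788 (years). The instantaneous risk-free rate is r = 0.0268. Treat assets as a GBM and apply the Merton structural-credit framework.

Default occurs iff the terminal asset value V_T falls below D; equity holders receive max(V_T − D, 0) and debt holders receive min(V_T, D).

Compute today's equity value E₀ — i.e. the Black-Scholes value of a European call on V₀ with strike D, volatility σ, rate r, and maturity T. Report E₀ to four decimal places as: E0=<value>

d₁ = [ln(V₀/D) + (r + σ²/2)T] / (σ√T)
   = [ln(443.6434/359.6185) + (0.0268 + 0.5·0.2898²)·7.6788] / (0.2898·√7.6788)
   = [0.209977 + 0.528240] / 0.803055 = 0.919262
d₂ = d₁ − σ√T = 0.919262 − 0.803055 = 0.116207
N(d₁) = 0.821021,  N(d₂) = 0.546256,  e^(−rT) = 0.814003
E₀ = V₀·N(d₁) − D·e^(−rT)·N(d₂)
   = 443.6434·0.821021 − 359.6185·0.814003·0.546256 = 204.334733

E0=204.3347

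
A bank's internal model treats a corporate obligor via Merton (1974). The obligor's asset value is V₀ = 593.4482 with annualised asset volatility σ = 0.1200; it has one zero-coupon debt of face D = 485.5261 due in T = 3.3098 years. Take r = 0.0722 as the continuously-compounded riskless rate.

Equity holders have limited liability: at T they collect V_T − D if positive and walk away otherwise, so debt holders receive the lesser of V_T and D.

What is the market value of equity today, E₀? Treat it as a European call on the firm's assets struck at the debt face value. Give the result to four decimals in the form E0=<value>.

E0=211.9717

d₁ = [ln(V₀/D) + (r + σ²/2)T] / (σ√T)
   = [ln(593.4482/485.5261) + (0.0722 + 0.5·0.1200²)·3.3098] / (0.1200·√3.3098)
   = [0.200717 + 0.262798] / 0.218314 = 2.123155
d₂ = d₁ − σ√T = 2.123155 − 0.218314 = 1.904841
N(d₁) = 0.983130,  N(d₂) = 0.971600,  e^(−rT) = 0.787440
E₀ = V₀·N(d₁) − D·e^(−rT)·N(d₂)
   = 593.4482·0.983130 − 485.5261·0.787440·0.971600 = 211.971711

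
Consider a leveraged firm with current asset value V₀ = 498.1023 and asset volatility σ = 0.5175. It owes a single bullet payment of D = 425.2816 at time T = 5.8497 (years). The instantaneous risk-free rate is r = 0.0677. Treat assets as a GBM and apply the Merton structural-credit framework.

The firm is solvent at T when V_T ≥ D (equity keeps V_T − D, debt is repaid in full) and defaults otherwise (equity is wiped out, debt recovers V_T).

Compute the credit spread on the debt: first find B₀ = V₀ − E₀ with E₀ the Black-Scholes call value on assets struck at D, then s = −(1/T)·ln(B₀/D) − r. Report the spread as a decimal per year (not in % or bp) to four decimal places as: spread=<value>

d₁ = [ln(V₀/D) + (r + σ²/2)T] / (σ√T)
   = [ln(498.1023/425.2816) + (0.0677 + 0.5·0.5175²)·5.8497] / (0.5175·√5.8497)
   = [0.158054 + 1.179318] / 1.251633 = 1.068501
d₂ = d₁ − σ√T = 1.068501 − 1.251633 = -0.183132
N(d₁) = 0.857353,  N(d₂) = 0.427347,  e^(−rT) = 0.672990
E₀ = V₀·N(d₁) − D·e^(−rT)·N(d₂)
   = 498.1023·0.857353 − 425.2816·0.672990·0.427347 = 304.738228
B₀ = V₀ − E₀ = 498.1023 − 304.738228 = 193.364072
spread = −(1/T)·ln(B₀/D) − r = −(1/5.8497)·ln(193.364072/425.2816) − 0.0677 = 0.06703798

spread=0.0670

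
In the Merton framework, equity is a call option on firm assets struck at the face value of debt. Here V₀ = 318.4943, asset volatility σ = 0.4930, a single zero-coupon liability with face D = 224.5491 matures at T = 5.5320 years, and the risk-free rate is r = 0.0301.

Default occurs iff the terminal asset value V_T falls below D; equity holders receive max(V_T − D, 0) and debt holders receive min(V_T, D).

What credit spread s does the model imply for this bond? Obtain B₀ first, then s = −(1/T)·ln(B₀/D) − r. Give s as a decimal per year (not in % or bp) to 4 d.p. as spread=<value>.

spread=0.0639

d₁ = [ln(V₀/D) + (r + σ²/2)T] / (σ√T)
   = [ln(318.4943/224.5491) + (0.0301 + 0.5·0.4930²)·5.5320] / (0.4930·√5.5320)
   = [0.349510 + 0.838787] / 1.159546 = 1.024795
d₂ = d₁ − σ√T = 1.024795 − 1.159546 = -0.134751
N(d₁) = 0.847270,  N(d₂) = 0.446404,  e^(−rT) = 0.846612
E₀ = V₀·N(d₁) − D·e^(−rT)·N(d₂)
   = 318.4943·0.847270 − 224.5491·0.846612·0.446404 = 184.986585
B₀ = V₀ − E₀ = 318.4943 − 184.986585 = 133.507715
spread = −(1/T)·ln(B₀/D) − r = −(1/5.5320)·ln(133.507715/224.5491) − 0.0301 = 0.06388683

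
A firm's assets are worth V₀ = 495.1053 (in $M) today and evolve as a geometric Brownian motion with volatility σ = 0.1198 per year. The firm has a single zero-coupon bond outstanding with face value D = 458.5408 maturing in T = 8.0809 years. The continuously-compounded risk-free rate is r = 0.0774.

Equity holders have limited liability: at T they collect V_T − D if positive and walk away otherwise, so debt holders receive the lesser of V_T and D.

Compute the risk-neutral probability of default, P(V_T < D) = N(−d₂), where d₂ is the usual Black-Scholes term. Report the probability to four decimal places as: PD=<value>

PD=0.0293

d₁ = [ln(V₀/D) + (r + σ²/2)T] / (σ√T)
   = [ln(495.1053/458.5408) + (0.0774 + 0.5·0.1198²)·8.0809] / (0.1198·√8.0809)
   = [0.076721 + 0.683450] / 0.340555 = 2.232158
d₂ = d₁ − σ√T = 2.232158 − 0.340555 = 1.891603
risk-neutral PD = N(−d₂) = N(-1.891603) = 0.029272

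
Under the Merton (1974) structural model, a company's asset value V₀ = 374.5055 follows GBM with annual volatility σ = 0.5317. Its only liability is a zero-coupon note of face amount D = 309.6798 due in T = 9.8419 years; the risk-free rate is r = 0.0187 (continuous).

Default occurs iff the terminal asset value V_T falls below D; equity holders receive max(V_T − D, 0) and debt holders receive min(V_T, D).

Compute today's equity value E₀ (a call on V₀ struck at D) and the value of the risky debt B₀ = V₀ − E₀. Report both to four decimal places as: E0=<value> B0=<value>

E0=250.3972 B0=124.1083

d₁ = [ln(V₀/D) + (r + σ²/2)T] / (σ√T)
   = [ln(374.5055/309.6798) + (0.0187 + 0.5·0.5317²)·9.8419] / (0.5317·√9.8419)
   = [0.190068 + 1.575220] / 1.668039 = 1.058301
d₂ = d₁ − σ√T = 1.058301 − 1.668039 = -0.609737
N(d₁) = 0.855041,  N(d₂) = 0.271018,  e^(−rT) = 0.831900
E₀ = V₀·N(d₁) − D·e^(−rT)·N(d₂)
   = 374.5055·0.855041 − 309.6798·0.831900·0.271018 = 250.397237
B₀ = V₀ − E₀ = 374.5055 − 250.397237 = 124.108263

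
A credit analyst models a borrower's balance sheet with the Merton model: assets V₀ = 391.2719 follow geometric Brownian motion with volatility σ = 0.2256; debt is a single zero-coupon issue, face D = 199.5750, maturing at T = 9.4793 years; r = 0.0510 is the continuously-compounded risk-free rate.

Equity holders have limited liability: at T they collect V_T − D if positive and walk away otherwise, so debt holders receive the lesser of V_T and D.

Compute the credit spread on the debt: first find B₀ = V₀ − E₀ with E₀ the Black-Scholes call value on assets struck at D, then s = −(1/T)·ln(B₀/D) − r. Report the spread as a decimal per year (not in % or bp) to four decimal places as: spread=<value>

spread=0.0025

d₁ = [ln(V₀/D) + (r + σ²/2)T] / (σ√T)
   = [ln(391.2719/199.5750) + (0.0510 + 0.5·0.2256²)·9.4793] / (0.2256·√9.4793)
   = [0.673213 + 0.724670] / 0.694588 = 2.012536
d₂ = d₁ − σ√T = 2.012536 − 0.694588 = 1.317948
N(d₁) = 0.977918,  N(d₂) = 0.906239,  e^(−rT) = 0.616656
E₀ = V₀·N(d₁) − D·e^(−rT)·N(d₂)
   = 391.2719·0.977918 − 199.5750·0.616656·0.906239 = 271.101881
B₀ = V₀ − E₀ = 391.2719 − 271.101881 = 120.170019
spread = −(1/T)·ln(B₀/D) − r = −(1/9.4793)·ln(120.170019/199.5750) − 0.0510 = 0.00251477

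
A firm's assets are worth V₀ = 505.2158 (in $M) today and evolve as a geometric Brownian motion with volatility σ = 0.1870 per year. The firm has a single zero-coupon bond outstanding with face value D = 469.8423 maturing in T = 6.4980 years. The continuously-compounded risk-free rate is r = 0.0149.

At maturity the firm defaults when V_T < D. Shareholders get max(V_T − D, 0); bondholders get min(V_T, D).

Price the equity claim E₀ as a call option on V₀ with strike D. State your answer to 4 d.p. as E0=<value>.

E0=132.4898

d₁ = [ln(V₀/D) + (r + σ²/2)T] / (σ√T)
   = [ln(505.2158/469.8423) + (0.0149 + 0.5·0.1870²)·6.4980] / (0.1870·√6.4980)
   = [0.072589 + 0.210434] / 0.476685 = 0.593732
d₂ = d₁ − σ√T = 0.593732 − 0.476685 = 0.117047
N(d₁) = 0.723654,  N(d₂) = 0.546589,  e^(−rT) = 0.907719
E₀ = V₀·N(d₁) − D·e^(−rT)·N(d₂)
   = 505.2158·0.723654 − 469.8423·0.907719·0.546589 = 132.489818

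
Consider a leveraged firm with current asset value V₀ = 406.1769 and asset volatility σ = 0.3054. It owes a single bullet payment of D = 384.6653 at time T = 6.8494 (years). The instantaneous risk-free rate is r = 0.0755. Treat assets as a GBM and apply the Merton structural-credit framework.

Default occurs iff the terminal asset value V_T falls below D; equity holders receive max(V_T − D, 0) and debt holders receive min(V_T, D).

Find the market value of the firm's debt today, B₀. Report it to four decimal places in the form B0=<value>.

d₁ = [ln(V₀/D) + (r + σ²/2)T] / (σ√T)
   = [ln(406.1769/384.6653) + (0.0755 + 0.5·0.3054²)·6.8494] / (0.3054·√6.8494)
   = [0.054415 + 0.836549] / 0.799273 = 1.114717
d₂ = d₁ − σ√T = 1.114717 − 0.799273 = 0.315444
N(d₁) = 0.867514,  N(d₂) = 0.623788,  e^(−rT) = 0.596229
E₀ = V₀·N(d₁) − D·e^(−rT)·N(d₂)
   = 406.1769·0.867514 − 384.6653·0.596229·0.623788 = 209.299277
B₀ = V₀ − E₀ = 406.1769 − 209.299277 = 196.877623

B0=196.8776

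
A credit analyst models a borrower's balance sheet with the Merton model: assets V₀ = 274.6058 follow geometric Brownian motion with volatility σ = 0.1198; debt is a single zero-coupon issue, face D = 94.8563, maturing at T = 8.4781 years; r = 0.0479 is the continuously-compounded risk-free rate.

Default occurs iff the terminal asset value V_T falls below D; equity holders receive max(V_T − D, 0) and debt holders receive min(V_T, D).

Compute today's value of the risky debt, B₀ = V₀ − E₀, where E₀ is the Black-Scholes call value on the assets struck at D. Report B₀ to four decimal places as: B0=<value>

d₁ = [ln(V₀/D) + (r + σ²/2)T] / (σ√T)
   = [ln(274.6058/94.8563) + (0.0479 + 0.5·0.1198²)·8.4781] / (0.1198·√8.4781)
   = [1.062973 + 0.466940] / 0.348824 = 4.385921
d₂ = d₁ − σ√T = 4.385921 − 0.348824 = 4.037097
N(d₁) = 0.999994,  N(d₂) = 0.999973,  e^(−rT) = 0.666243
E₀ = V₀·N(d₁) − D·e^(−rT)·N(d₂)
   = 274.6058·0.999994 − 94.8563·0.666243·0.999973 = 211.408590
B₀ = V₀ − E₀ = 274.6058 − 211.408590 = 63.197210

B0=63.1972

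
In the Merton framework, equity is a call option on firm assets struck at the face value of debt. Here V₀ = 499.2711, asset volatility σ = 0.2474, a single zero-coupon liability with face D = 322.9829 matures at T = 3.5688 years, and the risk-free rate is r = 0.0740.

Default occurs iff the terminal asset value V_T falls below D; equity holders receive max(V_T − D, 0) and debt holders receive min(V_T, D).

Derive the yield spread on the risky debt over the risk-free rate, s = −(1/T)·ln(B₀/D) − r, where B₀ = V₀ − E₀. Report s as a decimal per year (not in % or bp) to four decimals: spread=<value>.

spread=0.0054

d₁ = [ln(V₀/D) + (r + σ²/2)T] / (σ√T)
   = [ln(499.2711/322.9829) + (0.0740 + 0.5·0.2474²)·3.5688] / (0.2474·√3.5688)
   = [0.435550 + 0.373309] / 0.467370 = 1.730660
d₂ = d₁ − σ√T = 1.730660 − 0.467370 = 1.263290
N(d₁) = 0.958244,  N(d₂) = 0.896757,  e^(−rT) = 0.767904
E₀ = V₀·N(d₁) − D·e^(−rT)·N(d₂)
   = 499.2711·0.958244 − 322.9829·0.767904·0.896757 = 256.009899
B₀ = V₀ − E₀ = 499.2711 − 256.009899 = 243.261201
spread = −(1/T)·ln(B₀/D) − r = −(1/3.5688)·ln(243.261201/322.9829) − 0.0740 = 0.00542827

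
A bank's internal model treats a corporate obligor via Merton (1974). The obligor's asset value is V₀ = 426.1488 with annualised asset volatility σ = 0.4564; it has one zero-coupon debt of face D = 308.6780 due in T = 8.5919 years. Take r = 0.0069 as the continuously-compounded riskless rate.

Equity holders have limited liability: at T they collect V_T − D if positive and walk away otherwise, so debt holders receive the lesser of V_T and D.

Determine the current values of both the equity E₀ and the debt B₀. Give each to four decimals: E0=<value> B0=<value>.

E0=251.7029 B0=174.4459

d₁ = [ln(V₀/D) + (r + σ²/2)T] / (σ√T)
   = [ln(426.1488/308.6780) + (0.0069 + 0.5·0.4564²)·8.5919] / (0.4564·√8.5919)
   = [0.322490 + 0.954135] / 1.337797 = 0.954274
d₂ = d₁ − σ√T = 0.954274 − 1.337797 = -0.383523
N(d₁) = 0.830027,  N(d₂) = 0.350666,  e^(−rT) = 0.942439
E₀ = V₀·N(d₁) − D·e^(−rT)·N(d₂)
   = 426.1488·0.830027 − 308.6780·0.942439·0.350666 = 251.702927
B₀ = V₀ − E₀ = 426.1488 − 251.702927 = 174.445873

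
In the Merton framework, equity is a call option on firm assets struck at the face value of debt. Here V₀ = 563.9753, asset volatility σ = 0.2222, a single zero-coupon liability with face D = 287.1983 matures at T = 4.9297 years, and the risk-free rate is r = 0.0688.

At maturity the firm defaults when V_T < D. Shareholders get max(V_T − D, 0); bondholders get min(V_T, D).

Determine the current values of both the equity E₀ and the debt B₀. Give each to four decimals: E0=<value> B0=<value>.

d₁ = [ln(V₀/D) + (r + σ²/2)T] / (σ√T)
   = [ln(563.9753/287.1983) + (0.0688 + 0.5·0.2222²)·4.9297] / (0.2222·√4.9297)
   = [0.674838 + 0.460860] / 0.493349 = 2.302016
d₂ = d₁ − σ√T = 2.302016 − 0.493349 = 1.808667
N(d₁) = 0.989333,  N(d₂) = 0.964749,  e^(−rT) = 0.712366
E₀ = V₀·N(d₁) − D·e^(−rT)·N(d₂)
   = 563.9753·0.989333 − 287.1983·0.712366·0.964749 = 360.581067
B₀ = V₀ − E₀ = 563.9753 − 360.581067 = 203.394233

E0=360.5811 B0=203.3942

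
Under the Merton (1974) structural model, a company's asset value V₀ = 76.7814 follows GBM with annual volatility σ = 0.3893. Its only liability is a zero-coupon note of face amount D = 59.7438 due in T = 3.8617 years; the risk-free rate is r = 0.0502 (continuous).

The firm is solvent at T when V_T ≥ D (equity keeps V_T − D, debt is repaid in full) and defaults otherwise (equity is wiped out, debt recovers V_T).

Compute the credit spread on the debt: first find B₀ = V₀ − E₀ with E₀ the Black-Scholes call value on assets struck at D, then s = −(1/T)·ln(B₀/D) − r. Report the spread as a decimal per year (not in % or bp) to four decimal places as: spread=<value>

d₁ = [ln(V₀/D) + (r + σ²/2)T] / (σ√T)
   = [ln(76.7814/59.7438) + (0.0502 + 0.5·0.3893²)·3.8617] / (0.3893·√3.8617)
   = [0.250897 + 0.486486] / 0.765022 = 0.963873
d₂ = d₁ − σ√T = 0.963873 − 0.765022 = 0.198851
N(d₁) = 0.832445,  N(d₂) = 0.578810,  e^(−rT) = 0.823775
E₀ = V₀·N(d₁) − D·e^(−rT)·N(d₂)
   = 76.7814·0.832445 − 59.7438·0.823775·0.578810 = 35.429874
B₀ = V₀ − E₀ = 76.7814 − 35.429874 = 41.351526
spread = −(1/T)·ln(B₀/D) − r = −(1/3.8617)·ln(41.351526/59.7438) − 0.0502 = 0.04508345

spread=0.0451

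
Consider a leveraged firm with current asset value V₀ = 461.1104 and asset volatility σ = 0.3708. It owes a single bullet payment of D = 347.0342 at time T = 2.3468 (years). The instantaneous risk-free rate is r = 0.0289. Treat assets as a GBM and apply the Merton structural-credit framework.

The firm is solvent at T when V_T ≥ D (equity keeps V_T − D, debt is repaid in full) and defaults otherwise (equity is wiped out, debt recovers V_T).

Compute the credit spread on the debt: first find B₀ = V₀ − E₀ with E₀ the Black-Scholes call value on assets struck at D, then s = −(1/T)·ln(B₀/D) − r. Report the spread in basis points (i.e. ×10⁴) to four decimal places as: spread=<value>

d₁ = [ln(V₀/D) + (r + σ²/2)T] / (σ√T)
   = [ln(461.1104/347.0342) + (0.0289 + 0.5·0.3708²)·2.3468] / (0.3708·√2.3468)
   = [0.284214 + 0.229156] / 0.568038 = 0.903760
d₂ = d₁ − σ√T = 0.903760 − 0.568038 = 0.335722
N(d₁) = 0.816939,  N(d₂) = 0.631460,  e^(−rT) = 0.934426
E₀ = V₀·N(d₁) − D·e^(−rT)·N(d₂)
   = 461.1104·0.816939 − 347.0342·0.934426·0.631460 = 171.930544
B₀ = V₀ − E₀ = 461.1104 − 171.930544 = 289.179856
spread = −(1/T)·ln(B₀/D) − r = −(1/2.3468)·ln(289.179856/347.0342) − 0.0289 = 0.04881199
in basis points: 0.04881199 × 10⁴ = 488.1199 bp

spread=488.1199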